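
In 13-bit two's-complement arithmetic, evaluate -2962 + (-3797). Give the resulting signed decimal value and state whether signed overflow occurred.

1433; overflow

-2962 → 1010001101110
-3797 → 1000100101011
  1010001101110
+ 1000100101011
= 0010110011001  (discard carry-out 1)
Result 0010110011001: MSB = 0 → value 1433.
Both addends are negative but the stored result is non-negative: signed overflow. The true value -2962 + (-3797) = -6759 lies outside [-4096, 4095].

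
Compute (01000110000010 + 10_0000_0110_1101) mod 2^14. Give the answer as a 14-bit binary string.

11000111101111

  01000110000010
+ 10000001101101
= 11000111101111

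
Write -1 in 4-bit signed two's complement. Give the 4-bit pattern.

|-1| = 1 = 0001 in 4 bits.
Invert the bits: 1110. Add 1: 1111.

1111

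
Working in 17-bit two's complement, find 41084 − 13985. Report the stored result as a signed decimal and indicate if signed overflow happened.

27099; no overflow

41084 → 01010000001111100
13985 → 00011011010100001
Subtract via negate-and-add: invert 00011011010100001 + 1 = 11100100101011111 (i.e. -13985).
  01010000001111100
+ 11100100101011111
= 00110100111011011  (discard carry-out 1)
Result 00110100111011011: MSB = 0 → value 27099.
Addends (after negating the subtrahend) have opposite signs, so signed overflow cannot occur.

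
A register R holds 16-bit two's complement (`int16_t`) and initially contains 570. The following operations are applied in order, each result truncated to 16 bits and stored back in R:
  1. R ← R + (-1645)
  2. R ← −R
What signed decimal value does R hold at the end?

1075

Start: R = 570 = 0000001000111010.
R = 570 + (-1645) = -1075 = 1111101111001101
R = −(-1075) = 1075 = 0000010000110011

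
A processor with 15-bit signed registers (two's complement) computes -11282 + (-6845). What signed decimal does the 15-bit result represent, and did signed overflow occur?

14641; overflow

-11282 → 101001111101110
-6845 → 110010101000011
  101001111101110
+ 110010101000011
= 011100100110001  (discard carry-out 1)
Result 011100100110001: MSB = 0 → value 14641.
Both addends are negative but the stored result is non-negative: signed overflow. The true value -11282 + (-6845) = -18127 lies outside [-16384, 16383].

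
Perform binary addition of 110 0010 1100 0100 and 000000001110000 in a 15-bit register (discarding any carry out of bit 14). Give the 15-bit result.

  110001011000100
+ 000000001110000
= 110001100110100

110001100110100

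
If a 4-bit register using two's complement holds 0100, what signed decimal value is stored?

MSB is 0, so the value is non-negative: 0100 = 4.

4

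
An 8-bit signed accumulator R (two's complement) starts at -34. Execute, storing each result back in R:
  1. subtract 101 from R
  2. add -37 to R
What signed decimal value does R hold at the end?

84

Start: R = -34 = 11011110.
R = -34 − 101 = -135; wraps to 121 = 01111001
R = 121 + (-37) = 84 = 01010100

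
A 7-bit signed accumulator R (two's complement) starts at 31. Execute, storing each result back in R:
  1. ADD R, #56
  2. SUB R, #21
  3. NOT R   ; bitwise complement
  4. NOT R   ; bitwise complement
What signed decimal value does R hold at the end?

-62

Start: R = 31 = 0011111.
R = 31 + 56 = 87; wraps to -41 = 1010111
R = -41 − 21 = -62 = 1000010
R = NOT 1000010 = 0111101 = 61
R = NOT 0111101 = 1000010 = -62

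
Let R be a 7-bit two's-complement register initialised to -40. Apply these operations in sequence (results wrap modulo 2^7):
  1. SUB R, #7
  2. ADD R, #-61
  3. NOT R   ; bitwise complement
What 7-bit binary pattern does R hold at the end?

Start: R = -40 = 1011000.
R = -40 − 7 = -47 = 1010001
R = -47 + (-61) = -108; wraps to 20 = 0010100
R = NOT 0010100 = 1101011 = -21

1101011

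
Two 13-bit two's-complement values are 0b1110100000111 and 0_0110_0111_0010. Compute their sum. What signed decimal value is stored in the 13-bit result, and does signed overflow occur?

889; no overflow

0b1110100000111 → 1110100000111 = -761 (signed)
0_0110_0111_0010 → 0011001110010 = 1650 (signed)
  1110100000111
+ 0011001110010
= 0001101111001  (discard carry-out 1)
Result 0001101111001: MSB = 0 → value 889.
Addends have opposite signs, so signed overflow cannot occur.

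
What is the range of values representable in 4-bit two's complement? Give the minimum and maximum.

min = -8, max = 7

Minimum: −2^3 = -8.
Maximum: 2^3 − 1 = 7.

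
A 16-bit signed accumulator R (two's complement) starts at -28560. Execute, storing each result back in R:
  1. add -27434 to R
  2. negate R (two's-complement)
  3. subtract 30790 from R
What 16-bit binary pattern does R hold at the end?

0110001001110100

Start: R = -28560 = 1001000001110000.
R = -28560 + (-27434) = -55994; wraps to 9542 = 0010010101000110
R = −(9542) = -9542 = 1101101010111010
R = -9542 − 30790 = -40332; wraps to 25204 = 0110001001110100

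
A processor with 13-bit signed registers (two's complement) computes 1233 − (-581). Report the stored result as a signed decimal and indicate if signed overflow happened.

1233 → 0010011010001
-581 → 1110110111011
Subtract via negate-and-add: invert 1110110111011 + 1 = 0001001000101 (i.e. 581).
  0010011010001
+ 0001001000101
= 0011100010110
Result 0011100010110: MSB = 0 → value 1814.
Both addends (after negating the subtrahend) are non-negative and so is the stored result: no signed overflow.

1814; no overflow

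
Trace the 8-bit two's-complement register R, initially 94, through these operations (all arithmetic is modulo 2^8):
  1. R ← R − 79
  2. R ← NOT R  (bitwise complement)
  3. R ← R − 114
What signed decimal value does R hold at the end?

126

Start: R = 94 = 01011110.
R = 94 − 79 = 15 = 00001111
R = NOT 00001111 = 11110000 = -16
R = -16 − 114 = -130; wraps to 126 = 01111110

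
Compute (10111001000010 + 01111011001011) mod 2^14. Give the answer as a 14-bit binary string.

  10111001000010
+ 01111011001011
= 00110100001101  (discard carry-out 1)

00110100001101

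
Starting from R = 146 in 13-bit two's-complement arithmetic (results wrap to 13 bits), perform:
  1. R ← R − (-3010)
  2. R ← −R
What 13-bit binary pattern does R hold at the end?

1001110101100

Start: R = 146 = 0000010010010.
R = 146 − (-3010) = 3156 = 0110001010100
R = −(3156) = -3156 = 1001110101100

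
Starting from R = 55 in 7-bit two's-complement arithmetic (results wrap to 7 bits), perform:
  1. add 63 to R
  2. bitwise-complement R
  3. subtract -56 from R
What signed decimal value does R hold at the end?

-63

Start: R = 55 = 0110111.
R = 55 + 63 = 118; wraps to -10 = 1110110
R = NOT 1110110 = 0001001 = 9
R = 9 − (-56) = 65; wraps to -63 = 1000001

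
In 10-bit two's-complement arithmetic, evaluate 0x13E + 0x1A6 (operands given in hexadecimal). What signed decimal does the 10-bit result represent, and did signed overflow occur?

0x13E = 0100111110 = 318 (signed)
0x1A6 = 0110100110 = 422 (signed)
  0100111110
+ 0110100110
= 1011100100
Result 1011100100: MSB = 1 → 740 − 1024 = -284.
Both addends are non-negative but the stored result is negative: signed overflow. The true value 318 + 422 = 740 lies outside [-512, 511].

-284; overflow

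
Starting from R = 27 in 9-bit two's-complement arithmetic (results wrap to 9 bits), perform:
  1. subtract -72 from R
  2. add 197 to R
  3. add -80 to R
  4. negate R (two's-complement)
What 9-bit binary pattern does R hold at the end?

100101000

Start: R = 27 = 000011011.
R = 27 − (-72) = 99 = 001100011
R = 99 + 197 = 296; wraps to -216 = 100101000
R = -216 + (-80) = -296; wraps to 216 = 011011000
R = −(216) = -216 = 100101000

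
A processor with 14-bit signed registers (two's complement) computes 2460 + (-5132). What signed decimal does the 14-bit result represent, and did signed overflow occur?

-2672; no overflow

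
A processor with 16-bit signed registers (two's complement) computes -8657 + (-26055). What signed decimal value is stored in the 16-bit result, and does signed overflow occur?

30824; overflow

-8657 → 1101111000101111
-26055 → 1001101000111001
  1101111000101111
+ 1001101000111001
= 0111100001101000  (discard carry-out 1)
Result 0111100001101000: MSB = 0 → value 30824.
Both addends are negative but the stored result is non-negative: signed overflow. The true value -8657 + (-26055) = -34712 lies outside [-32768, 32767].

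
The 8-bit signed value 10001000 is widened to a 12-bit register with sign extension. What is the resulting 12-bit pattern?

111110001000

MSB of 10001000 is 1; replicate it into the new high bits.
1111|10001000 → 111110001000 (still -120).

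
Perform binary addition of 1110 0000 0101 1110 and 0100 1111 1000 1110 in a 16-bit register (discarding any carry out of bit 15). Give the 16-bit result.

0010111111101100

  1110000001011110
+ 0100111110001110
= 0010111111101100  (discard carry-out 1)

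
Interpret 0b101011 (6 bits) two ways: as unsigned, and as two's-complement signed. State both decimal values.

unsigned = 43, signed = -21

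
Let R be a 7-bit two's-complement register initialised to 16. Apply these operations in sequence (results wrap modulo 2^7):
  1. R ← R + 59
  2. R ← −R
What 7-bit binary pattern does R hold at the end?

0110101

Start: R = 16 = 0010000.
R = 16 + 59 = 75; wraps to -53 = 1001011
R = −(-53) = 53 = 0110101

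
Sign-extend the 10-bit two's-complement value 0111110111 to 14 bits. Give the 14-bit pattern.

MSB of 0111110111 is 0; replicate it into the new high bits.
0000|0111110111 → 00000111110111 (still 503).

00000111110111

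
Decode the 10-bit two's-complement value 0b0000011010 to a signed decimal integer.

26

MSB is 0, so the value is non-negative: 0000011010 = 26.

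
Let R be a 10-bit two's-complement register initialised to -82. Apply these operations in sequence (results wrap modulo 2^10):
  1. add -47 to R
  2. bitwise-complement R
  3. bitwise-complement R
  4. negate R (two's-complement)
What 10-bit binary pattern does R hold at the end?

Start: R = -82 = 1110101110.
R = -82 + (-47) = -129 = 1101111111
R = NOT 1101111111 = 0010000000 = 128
R = NOT 0010000000 = 1101111111 = -129
R = −(-129) = 129 = 0010000001

0010000001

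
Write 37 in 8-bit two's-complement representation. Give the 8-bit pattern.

37 is non-negative, so write it directly in 8 bits: 00100101.

00100101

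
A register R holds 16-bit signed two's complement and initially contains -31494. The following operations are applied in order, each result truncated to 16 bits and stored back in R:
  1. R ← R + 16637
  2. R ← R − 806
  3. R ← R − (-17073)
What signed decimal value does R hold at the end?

1410

Start: R = -31494 = 1000010011111010.
R = -31494 + 16637 = -14857 = 1100010111110111
R = -14857 − 806 = -15663 = 1100001011010001
R = -15663 − (-17073) = 1410 = 0000010110000010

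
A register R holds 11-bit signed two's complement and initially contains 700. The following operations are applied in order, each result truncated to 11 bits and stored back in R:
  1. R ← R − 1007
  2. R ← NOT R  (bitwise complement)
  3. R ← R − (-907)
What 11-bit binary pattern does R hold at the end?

10010111101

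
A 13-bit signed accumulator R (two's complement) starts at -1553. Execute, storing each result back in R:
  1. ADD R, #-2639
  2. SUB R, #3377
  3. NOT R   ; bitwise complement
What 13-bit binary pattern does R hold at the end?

1110110010000

Start: R = -1553 = 1100111101111.
R = -1553 + (-2639) = -4192; wraps to 4000 = 0111110100000
R = 4000 − 3377 = 623 = 0001001101111
R = NOT 0001001101111 = 1110110010000 = -624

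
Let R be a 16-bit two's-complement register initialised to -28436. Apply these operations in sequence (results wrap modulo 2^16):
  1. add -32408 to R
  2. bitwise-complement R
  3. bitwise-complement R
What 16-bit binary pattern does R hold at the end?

0001001001010100

Start: R = -28436 = 1001000011101100.
R = -28436 + (-32408) = -60844; wraps to 4692 = 0001001001010100
R = NOT 0001001001010100 = 1110110110101011 = -4693
R = NOT 1110110110101011 = 0001001001010100 = 4692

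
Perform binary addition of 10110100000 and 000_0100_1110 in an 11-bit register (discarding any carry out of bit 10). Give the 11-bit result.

  10110100000
+ 00001001110
= 10111101110

10111101110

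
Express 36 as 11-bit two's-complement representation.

00000100100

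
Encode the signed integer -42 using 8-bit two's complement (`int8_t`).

11010110

|-42| = 42 = 00101010 in 8 bits.
Invert the bits: 11010101. Add 1: 11010110.
Check: 11010110 reads as 214 − 256 = -42.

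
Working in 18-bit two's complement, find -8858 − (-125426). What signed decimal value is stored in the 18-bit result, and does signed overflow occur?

116568; no overflow

-8858 → 111101110101100110
-125426 → 100001011000001110
Subtract via negate-and-add: invert 100001011000001110 + 1 = 011110100111110010 (i.e. 125426).
  111101110101100110
+ 011110100111110010
= 011100011101011000  (discard carry-out 1)
Result 011100011101011000: MSB = 0 → value 116568.
Addends (after negating the subtrahend) have opposite signs, so signed overflow cannot occur.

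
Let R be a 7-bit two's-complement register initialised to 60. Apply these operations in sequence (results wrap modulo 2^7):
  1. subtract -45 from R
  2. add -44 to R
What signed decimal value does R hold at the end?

61

Start: R = 60 = 0111100.
R = 60 − (-45) = 105; wraps to -23 = 1101001
R = -23 + (-44) = -67; wraps to 61 = 0111101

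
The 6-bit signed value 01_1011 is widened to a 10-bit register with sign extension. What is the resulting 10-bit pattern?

MSB of 011011 is 0; replicate it into the new high bits.
0000|011011 → 0000011011 (still 27).

0000011011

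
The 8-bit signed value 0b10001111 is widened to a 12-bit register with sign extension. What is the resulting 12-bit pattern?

111110001111

MSB of 10001111 is 1; replicate it into the new high bits.
1111|10001111 → 111110001111 (still -113).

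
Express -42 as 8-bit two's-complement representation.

|-42| = 42 = 00101010 in 8 bits.
Invert the bits: 11010101. Add 1: 11010110.
Check: 11010110 reads as 214 − 256 = -42.

11010110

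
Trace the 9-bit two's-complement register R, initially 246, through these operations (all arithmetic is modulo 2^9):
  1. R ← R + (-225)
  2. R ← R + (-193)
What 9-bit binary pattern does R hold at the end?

101010100

Start: R = 246 = 011110110.
R = 246 + (-225) = 21 = 000010101
R = 21 + (-193) = -172 = 101010100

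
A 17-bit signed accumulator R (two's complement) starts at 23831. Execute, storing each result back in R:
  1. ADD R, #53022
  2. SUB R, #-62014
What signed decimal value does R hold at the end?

7795

Start: R = 23831 = 00101110100010111.
R = 23831 + 53022 = 76853; wraps to -54219 = 10010110000110101
R = -54219 − (-62014) = 7795 = 00001111001110011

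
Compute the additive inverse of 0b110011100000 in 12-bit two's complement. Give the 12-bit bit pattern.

001100100000

Invert: 001100011111. Add 1: 001100100000.
Check: 110011100000 = -800, 001100100000 = 800.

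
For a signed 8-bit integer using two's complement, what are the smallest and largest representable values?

min = -128, max = 127

Minimum: −2^7 = -128.
Maximum: 2^7 − 1 = 127.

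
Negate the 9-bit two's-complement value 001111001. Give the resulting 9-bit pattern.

110000111

Invert: 110000110. Add 1: 110000111.
Check: 001111001 = 121, 110000111 = -121.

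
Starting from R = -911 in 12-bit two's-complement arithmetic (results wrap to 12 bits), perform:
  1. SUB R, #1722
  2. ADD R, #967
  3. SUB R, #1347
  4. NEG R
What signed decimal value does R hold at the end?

-1083

Start: R = -911 = 110001110001.
R = -911 − 1722 = -2633; wraps to 1463 = 010110110111
R = 1463 + 967 = 2430; wraps to -1666 = 100101111110
R = -1666 − 1347 = -3013; wraps to 1083 = 010000111011
R = −(1083) = -1083 = 101111000101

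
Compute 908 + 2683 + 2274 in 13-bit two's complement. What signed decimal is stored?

-2327

908 + 2683 = 3591 (0111000000111)
3591 + 2274 = 5865 → wraps to -2327 (1011011101001)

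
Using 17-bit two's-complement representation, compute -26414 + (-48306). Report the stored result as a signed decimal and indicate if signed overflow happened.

56352; overflow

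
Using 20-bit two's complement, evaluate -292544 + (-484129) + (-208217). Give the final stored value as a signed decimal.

-292544 + (-484129) = -776673 → wraps to 271903 (01000010011000011111)
271903 + (-208217) = 63686 (00001111100011000110)

63686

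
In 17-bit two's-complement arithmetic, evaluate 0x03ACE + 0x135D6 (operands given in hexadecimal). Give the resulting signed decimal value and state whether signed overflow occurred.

-36700; no overflow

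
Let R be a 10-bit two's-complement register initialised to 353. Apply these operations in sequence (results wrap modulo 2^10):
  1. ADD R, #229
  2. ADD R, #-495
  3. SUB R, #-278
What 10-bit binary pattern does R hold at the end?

0101101101

Start: R = 353 = 0101100001.
R = 353 + 229 = 582; wraps to -442 = 1001000110
R = -442 + (-495) = -937; wraps to 87 = 0001010111
R = 87 − (-278) = 365 = 0101101101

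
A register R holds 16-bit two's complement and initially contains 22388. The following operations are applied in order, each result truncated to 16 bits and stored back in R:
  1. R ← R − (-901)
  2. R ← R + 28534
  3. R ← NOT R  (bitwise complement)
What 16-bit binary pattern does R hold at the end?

Start: R = 22388 = 0101011101110100.
R = 22388 − (-901) = 23289 = 0101101011111001
R = 23289 + 28534 = 51823; wraps to -13713 = 1100101001101111
R = NOT 1100101001101111 = 0011010110010000 = 13712

0011010110010000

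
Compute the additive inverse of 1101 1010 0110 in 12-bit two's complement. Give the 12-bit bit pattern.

Invert: 001001011001. Add 1: 001001011010.
Check: 110110100110 = -602, 001001011010 = 602.

001001011010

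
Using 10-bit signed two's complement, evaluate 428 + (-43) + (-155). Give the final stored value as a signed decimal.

230

428 + (-43) = 385 (0110000001)
385 + (-155) = 230 (0011100110)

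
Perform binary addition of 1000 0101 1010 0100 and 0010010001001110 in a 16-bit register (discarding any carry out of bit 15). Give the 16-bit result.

1010100111110010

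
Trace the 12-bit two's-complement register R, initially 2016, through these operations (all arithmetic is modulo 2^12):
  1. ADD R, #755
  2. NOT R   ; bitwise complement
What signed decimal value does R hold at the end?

Start: R = 2016 = 011111100000.
R = 2016 + 755 = 2771; wraps to -1325 = 101011010011
R = NOT 101011010011 = 010100101100 = 1324

1324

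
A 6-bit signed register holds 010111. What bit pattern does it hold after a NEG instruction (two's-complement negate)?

101001

Invert: 101000. Add 1: 101001.
Check: 010111 = 23, 101001 = -23.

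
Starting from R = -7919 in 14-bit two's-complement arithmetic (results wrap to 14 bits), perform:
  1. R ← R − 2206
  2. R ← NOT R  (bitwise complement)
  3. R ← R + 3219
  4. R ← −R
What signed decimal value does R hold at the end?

3041

Start: R = -7919 = 10000100010001.
R = -7919 − 2206 = -10125; wraps to 6259 = 01100001110011
R = NOT 01100001110011 = 10011110001100 = -6260
R = -6260 + 3219 = -3041 = 11010000011111
R = −(-3041) = 3041 = 00101111100001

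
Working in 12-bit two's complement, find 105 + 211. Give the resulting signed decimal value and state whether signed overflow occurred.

316; no overflow

105 → 000001101001
211 → 000011010011
  000001101001
+ 000011010011
= 000100111100
Result 000100111100: MSB = 0 → value 316.
Both addends are non-negative and so is the stored result: no signed overflow.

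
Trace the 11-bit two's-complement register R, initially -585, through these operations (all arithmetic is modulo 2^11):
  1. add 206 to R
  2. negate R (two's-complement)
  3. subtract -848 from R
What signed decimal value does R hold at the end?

Start: R = -585 = 10110110111.
R = -585 + 206 = -379 = 11010000101
R = −(-379) = 379 = 00101111011
R = 379 − (-848) = 1227; wraps to -821 = 10011001011

-821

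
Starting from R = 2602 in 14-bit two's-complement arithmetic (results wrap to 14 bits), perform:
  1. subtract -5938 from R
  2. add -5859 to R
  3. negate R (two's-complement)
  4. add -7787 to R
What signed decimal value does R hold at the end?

5916

Start: R = 2602 = 00101000101010.
R = 2602 − (-5938) = 8540; wraps to -7844 = 10000101011100
R = -7844 + (-5859) = -13703; wraps to 2681 = 00101001111001
R = −(2681) = -2681 = 11010110000111
R = -2681 + (-7787) = -10468; wraps to 5916 = 01011100011100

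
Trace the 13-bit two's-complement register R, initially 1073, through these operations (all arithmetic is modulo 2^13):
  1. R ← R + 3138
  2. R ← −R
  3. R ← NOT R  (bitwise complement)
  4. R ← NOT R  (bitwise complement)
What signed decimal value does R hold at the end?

3981

Start: R = 1073 = 0010000110001.
R = 1073 + 3138 = 4211; wraps to -3981 = 1000001110011
R = −(-3981) = 3981 = 0111110001101
R = NOT 0111110001101 = 1000001110010 = -3982
R = NOT 1000001110010 = 0111110001101 = 3981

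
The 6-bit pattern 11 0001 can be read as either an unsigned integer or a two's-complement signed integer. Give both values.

Unsigned: 110001 = 49.
Signed: MSB=1 → 49 − 64 = -15.

unsigned = 49, signed = -15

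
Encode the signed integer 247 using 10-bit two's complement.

0011110111

247 is non-negative, so write it directly in 10 bits: 0011110111.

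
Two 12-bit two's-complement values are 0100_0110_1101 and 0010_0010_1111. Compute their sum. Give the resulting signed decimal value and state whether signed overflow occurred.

0100_0110_1101 → 010001101101 = 1133 (signed)
0010_0010_1111 → 001000101111 = 559 (signed)
  010001101101
+ 001000101111
= 011010011100
Result 011010011100: MSB = 0 → value 1692.
Both addends are non-negative and so is the stored result: no signed overflow.

1692; no overflow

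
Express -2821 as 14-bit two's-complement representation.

11010011111011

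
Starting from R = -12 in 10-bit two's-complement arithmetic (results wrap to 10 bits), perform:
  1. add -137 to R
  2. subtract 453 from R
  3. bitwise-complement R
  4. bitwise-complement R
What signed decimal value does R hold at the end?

Start: R = -12 = 1111110100.
R = -12 + (-137) = -149 = 1101101011
R = -149 − 453 = -602; wraps to 422 = 0110100110
R = NOT 0110100110 = 1001011001 = -423
R = NOT 1001011001 = 0110100110 = 422

422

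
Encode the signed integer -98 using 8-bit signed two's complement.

|-98| = 98 = 01100010 in 8 bits.
Invert the bits: 10011101. Add 1: 10011110.
Check: 10011110 reads as 158 − 256 = -98.

10011110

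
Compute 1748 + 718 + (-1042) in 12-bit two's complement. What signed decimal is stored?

1424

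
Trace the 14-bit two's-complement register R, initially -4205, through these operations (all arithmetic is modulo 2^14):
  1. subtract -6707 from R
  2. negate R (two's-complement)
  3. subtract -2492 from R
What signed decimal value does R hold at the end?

-10

Start: R = -4205 = 10111110010011.
R = -4205 − (-6707) = 2502 = 00100111000110
R = −(2502) = -2502 = 11011000111010
R = -2502 − (-2492) = -10 = 11111111110110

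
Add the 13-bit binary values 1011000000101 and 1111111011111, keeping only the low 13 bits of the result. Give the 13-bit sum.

1010111100100

  1011000000101
+ 1111111011111
= 1010111100100  (discard carry-out 1)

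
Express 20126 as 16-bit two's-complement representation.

0100111010011110

20126 is non-negative, so write it directly in 16 bits: 0100111010011110.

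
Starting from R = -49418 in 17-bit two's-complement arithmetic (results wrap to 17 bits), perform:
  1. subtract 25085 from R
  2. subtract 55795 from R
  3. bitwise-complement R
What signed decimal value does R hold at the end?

-775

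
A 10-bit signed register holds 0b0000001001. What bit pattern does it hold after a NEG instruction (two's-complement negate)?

Invert: 1111110110. Add 1: 1111110111.
Check: 0000001001 = 9, 1111110111 = -9.

1111110111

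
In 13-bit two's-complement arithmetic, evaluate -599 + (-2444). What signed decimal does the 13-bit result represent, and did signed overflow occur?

-599 → 1110110101001
-2444 → 1011001110100
  1110110101001
+ 1011001110100
= 1010000011101  (discard carry-out 1)
Result 1010000011101: MSB = 1 → 5149 − 8192 = -3043.
Both addends are negative and so is the stored result: no signed overflow.

-3043; no overflow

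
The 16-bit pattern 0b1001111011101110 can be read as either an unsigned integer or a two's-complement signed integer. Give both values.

Unsigned: 1001111011101110 = 40686.
Signed: MSB=1 → 40686 − 65536 = -24850.

unsigned = 40686, signed = -24850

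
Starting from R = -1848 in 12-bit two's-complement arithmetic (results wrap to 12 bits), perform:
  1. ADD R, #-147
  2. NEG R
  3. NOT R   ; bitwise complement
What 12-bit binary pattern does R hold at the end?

Start: R = -1848 = 100011001000.
R = -1848 + (-147) = -1995 = 100000110101
R = −(-1995) = 1995 = 011111001011
R = NOT 011111001011 = 100000110100 = -1996

100000110100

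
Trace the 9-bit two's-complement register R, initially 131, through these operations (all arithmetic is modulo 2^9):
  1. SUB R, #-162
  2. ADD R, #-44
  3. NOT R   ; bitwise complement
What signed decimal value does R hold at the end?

Start: R = 131 = 010000011.
R = 131 − (-162) = 293; wraps to -219 = 100100101
R = -219 + (-44) = -263; wraps to 249 = 011111001
R = NOT 011111001 = 100000110 = -250

-250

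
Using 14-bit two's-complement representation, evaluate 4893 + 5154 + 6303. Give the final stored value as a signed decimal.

-34

4893 + 5154 = 10047 → wraps to -6337 (10011100111111)
-6337 + 6303 = -34 (11111111011110)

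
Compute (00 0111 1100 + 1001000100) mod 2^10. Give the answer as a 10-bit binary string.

  0001111100
+ 1001000100
= 1011000000

1011000000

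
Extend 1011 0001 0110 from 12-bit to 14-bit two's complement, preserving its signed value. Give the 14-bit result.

MSB of 101100010110 is 1; replicate it into the new high bits.
11|101100010110 → 11101100010110 (still -1258).

11101100010110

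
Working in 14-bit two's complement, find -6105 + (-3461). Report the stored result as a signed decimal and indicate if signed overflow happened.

-6105 → 10100000100111
-3461 → 11001001111011
  10100000100111
+ 11001001111011
= 01101010100010  (discard carry-out 1)
Result 01101010100010: MSB = 0 → value 6818.
Both addends are negative but the stored result is non-negative: signed overflow. The true value -6105 + (-3461) = -9566 lies outside [-8192, 8191].

6818; overflow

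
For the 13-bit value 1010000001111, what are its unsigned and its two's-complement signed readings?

unsigned = 5135, signed = -3057

Unsigned: 1010000001111 = 5135.
Signed: MSB=1 → 5135 − 8192 = -3057.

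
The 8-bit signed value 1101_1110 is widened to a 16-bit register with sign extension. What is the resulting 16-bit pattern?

1111111111011110

MSB of 11011110 is 1; replicate it into the new high bits.
11111111|11011110 → 1111111111011110 (still -34).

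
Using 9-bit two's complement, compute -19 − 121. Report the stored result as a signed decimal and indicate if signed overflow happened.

-140; no overflow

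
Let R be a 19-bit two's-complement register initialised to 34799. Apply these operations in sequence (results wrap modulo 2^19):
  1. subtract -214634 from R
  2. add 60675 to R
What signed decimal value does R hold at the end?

-214180

Start: R = 34799 = 0001000011111101111.
R = 34799 − (-214634) = 249433 = 0111100111001011001
R = 249433 + 60675 = 310108; wraps to -214180 = 1001011101101011100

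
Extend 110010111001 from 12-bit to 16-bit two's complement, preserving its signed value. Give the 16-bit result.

1111110010111001

MSB of 110010111001 is 1; replicate it into the new high bits.
1111|110010111001 → 1111110010111001 (still -839).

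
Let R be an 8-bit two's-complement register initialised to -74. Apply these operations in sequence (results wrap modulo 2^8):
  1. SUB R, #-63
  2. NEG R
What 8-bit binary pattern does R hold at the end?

00001011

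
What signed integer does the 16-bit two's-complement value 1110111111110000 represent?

MSB is 1, so the value is negative.
Invert: 0001000000001111. Add 1: 0001000000010000 = 4112. So the value is −4112.

-4112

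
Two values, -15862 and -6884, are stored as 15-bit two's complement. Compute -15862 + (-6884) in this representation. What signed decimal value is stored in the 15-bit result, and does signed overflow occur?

10022; overflow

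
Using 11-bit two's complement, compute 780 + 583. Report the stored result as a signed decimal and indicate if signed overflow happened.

-685; overflow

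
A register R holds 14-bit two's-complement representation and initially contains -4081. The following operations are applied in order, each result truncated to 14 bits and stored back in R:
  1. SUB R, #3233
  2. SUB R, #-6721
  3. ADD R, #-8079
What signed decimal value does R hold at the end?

7712

Start: R = -4081 = 11000000001111.
R = -4081 − 3233 = -7314 = 10001101101110
R = -7314 − (-6721) = -593 = 11110110101111
R = -593 + (-8079) = -8672; wraps to 7712 = 01111000100000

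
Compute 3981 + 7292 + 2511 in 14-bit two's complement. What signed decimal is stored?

-2600

3981 + 7292 = 11273 → wraps to -5111 (10110000001001)
-5111 + 2511 = -2600 (11010111011000)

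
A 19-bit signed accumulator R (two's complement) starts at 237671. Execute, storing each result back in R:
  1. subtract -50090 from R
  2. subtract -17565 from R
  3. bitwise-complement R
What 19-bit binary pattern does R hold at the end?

0110101011101010001

Start: R = 237671 = 0111010000001100111.
R = 237671 − (-50090) = 287761; wraps to -236527 = 1000110010000010001
R = -236527 − (-17565) = -218962 = 1001010100010101110
R = NOT 1001010100010101110 = 0110101011101010001 = 218961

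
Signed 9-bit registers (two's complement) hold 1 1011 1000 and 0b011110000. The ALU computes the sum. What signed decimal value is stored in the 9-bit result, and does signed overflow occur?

1 1011 1000 → 110111000 = -72 (signed)
0b011110000 → 011110000 = 240 (signed)
  110111000
+ 011110000
= 010101000  (discard carry-out 1)
Result 010101000: MSB = 0 → value 168.
Addends have opposite signs, so signed overflow cannot occur.

168; no overflow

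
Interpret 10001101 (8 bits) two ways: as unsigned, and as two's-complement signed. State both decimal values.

unsigned = 141, signed = -115

Unsigned: 10001101 = 141.
Signed: MSB=1 → 141 − 256 = -115.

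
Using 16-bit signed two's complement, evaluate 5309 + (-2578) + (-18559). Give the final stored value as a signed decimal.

5309 + (-2578) = 2731 (0000101010101011)
2731 + (-18559) = -15828 (1100001000101100)

-15828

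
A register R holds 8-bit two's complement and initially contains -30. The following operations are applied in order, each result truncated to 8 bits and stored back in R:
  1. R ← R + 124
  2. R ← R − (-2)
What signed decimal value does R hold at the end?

Start: R = -30 = 11100010.
R = -30 + 124 = 94 = 01011110
R = 94 − (-2) = 96 = 01100000

96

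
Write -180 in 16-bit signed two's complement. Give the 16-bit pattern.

|-180| = 180 = 0000000010110100 in 16 bits.
Invert the bits: 1111111101001011. Add 1: 1111111101001100.
Check: 1111111101001100 reads as 65356 − 65536 = -180.

1111111101001100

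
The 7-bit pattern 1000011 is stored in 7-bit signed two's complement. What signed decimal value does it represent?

-61

MSB is 1, so the value is negative.
Invert: 0111100. Add 1: 0111101 = 61. So the value is −61.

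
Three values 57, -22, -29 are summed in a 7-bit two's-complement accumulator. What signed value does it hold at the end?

6

57 + (-22) = 35 (0100011)
35 + (-29) = 6 (0000110)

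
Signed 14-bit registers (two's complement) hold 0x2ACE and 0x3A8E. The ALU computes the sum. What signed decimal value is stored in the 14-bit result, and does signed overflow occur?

-6820; no overflow

0x2ACE = 10101011001110 = -5426 (signed)
0x3A8E = 11101010001110 = -1394 (signed)
  10101011001110
+ 11101010001110
= 10010101011100  (discard carry-out 1)
Result 10010101011100: MSB = 1 → 9564 − 16384 = -6820.
Both addends are negative and so is the stored result: no signed overflow.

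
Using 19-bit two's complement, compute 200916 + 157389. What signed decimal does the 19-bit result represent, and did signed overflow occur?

-165983; overflow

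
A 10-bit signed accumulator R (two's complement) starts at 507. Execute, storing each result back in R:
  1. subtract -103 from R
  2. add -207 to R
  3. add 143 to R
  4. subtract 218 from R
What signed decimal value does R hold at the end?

328

Start: R = 507 = 0111111011.
R = 507 − (-103) = 610; wraps to -414 = 1001100010
R = -414 + (-207) = -621; wraps to 403 = 0110010011
R = 403 + 143 = 546; wraps to -478 = 1000100010
R = -478 − 218 = -696; wraps to 328 = 0101001000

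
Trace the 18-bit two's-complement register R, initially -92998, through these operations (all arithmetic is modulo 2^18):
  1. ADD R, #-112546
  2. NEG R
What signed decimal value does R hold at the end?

Start: R = -92998 = 101001010010111010.
R = -92998 + (-112546) = -205544; wraps to 56600 = 001101110100011000
R = −(56600) = -56600 = 110010001011101000

-56600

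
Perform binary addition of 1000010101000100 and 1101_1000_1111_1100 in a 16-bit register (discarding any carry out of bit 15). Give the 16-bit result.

0101111001000000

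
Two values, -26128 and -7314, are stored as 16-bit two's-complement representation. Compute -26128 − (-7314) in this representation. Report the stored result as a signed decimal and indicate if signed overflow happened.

-18814; no overflow

-26128 → 1001100111110000
-7314 → 1110001101101110
Subtract via negate-and-add: invert 1110001101101110 + 1 = 0001110010010010 (i.e. 7314).
  1001100111110000
+ 0001110010010010
= 1011011010000010
Result 1011011010000010: MSB = 1 → 46722 − 65536 = -18814.
Addends (after negating the subtrahend) have opposite signs, so signed overflow cannot occur.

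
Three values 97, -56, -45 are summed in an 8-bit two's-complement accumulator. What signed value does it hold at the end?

-4

97 + (-56) = 41 (00101001)
41 + (-45) = -4 (11111100)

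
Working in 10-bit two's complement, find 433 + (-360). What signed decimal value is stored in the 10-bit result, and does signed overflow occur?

73; no overflow

433 → 0110110001
-360 → 1010011000
  0110110001
+ 1010011000
= 0001001001  (discard carry-out 1)
Result 0001001001: MSB = 0 → value 73.
Addends have opposite signs, so signed overflow cannot occur.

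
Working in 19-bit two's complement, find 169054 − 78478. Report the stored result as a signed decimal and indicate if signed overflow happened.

169054 → 0101001010001011110
78478 → 0010011001010001110
Subtract via negate-and-add: invert 0010011001010001110 + 1 = 1101100110101110010 (i.e. -78478).
  0101001010001011110
+ 1101100110101110010
= 0010110000111010000  (discard carry-out 1)
Result 0010110000111010000: MSB = 0 → value 90576.
Addends (after negating the subtrahend) have opposite signs, so signed overflow cannot occur.

90576; no overflow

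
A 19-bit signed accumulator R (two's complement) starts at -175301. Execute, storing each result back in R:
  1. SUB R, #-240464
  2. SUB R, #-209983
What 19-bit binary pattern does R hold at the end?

1000011001011001010

Start: R = -175301 = 1010101001100111011.
R = -175301 − (-240464) = 65163 = 0001111111010001011
R = 65163 − (-209983) = 275146; wraps to -249142 = 1000011001011001010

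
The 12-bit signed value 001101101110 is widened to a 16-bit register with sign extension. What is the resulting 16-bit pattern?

MSB of 001101101110 is 0; replicate it into the new high bits.
0000|001101101110 → 0000001101101110 (still 878).

0000001101101110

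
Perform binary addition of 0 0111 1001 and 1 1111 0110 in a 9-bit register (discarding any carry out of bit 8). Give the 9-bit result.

  001111001
+ 111110110
= 001101111  (discard carry-out 1)

001101111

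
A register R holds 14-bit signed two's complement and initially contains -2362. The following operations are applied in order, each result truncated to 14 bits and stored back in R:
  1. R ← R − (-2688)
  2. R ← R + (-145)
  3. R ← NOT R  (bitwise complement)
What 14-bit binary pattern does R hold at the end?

11111101001010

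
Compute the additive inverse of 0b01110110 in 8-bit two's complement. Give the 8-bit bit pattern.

Invert: 10001001. Add 1: 10001010.
Check: 01110110 = 118, 10001010 = -118.

10001010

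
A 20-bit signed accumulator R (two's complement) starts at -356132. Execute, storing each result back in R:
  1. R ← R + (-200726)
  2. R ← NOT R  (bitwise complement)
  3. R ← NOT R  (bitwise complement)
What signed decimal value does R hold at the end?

491718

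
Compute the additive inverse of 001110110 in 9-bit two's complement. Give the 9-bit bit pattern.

110001010

Invert: 110001001. Add 1: 110001010.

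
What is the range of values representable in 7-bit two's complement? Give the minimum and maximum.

min = -64, max = 63

Minimum: −2^6 = -64.
Maximum: 2^6 − 1 = 63.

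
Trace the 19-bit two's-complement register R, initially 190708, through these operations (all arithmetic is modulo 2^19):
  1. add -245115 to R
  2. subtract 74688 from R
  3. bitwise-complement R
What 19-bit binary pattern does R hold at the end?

0011111100001000110

Start: R = 190708 = 0101110100011110100.
R = 190708 + (-245115) = -54407 = 1110010101101111001
R = -54407 − 74688 = -129095 = 1100000011110111001
R = NOT 1100000011110111001 = 0011111100001000110 = 129094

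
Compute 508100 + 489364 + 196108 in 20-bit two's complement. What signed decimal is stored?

508100 + 489364 = 997464 → wraps to -51112 (11110011100001011000)
-51112 + 196108 = 144996 (00100011011001100100)

144996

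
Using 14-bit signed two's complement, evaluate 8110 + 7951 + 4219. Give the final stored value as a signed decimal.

3896

8110 + 7951 = 16061 → wraps to -323 (11111010111101)
-323 + 4219 = 3896 (00111100111000)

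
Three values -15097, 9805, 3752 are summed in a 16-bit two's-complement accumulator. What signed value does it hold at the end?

-1540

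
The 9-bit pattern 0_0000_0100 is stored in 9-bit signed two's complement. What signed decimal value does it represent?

MSB is 0, so the value is non-negative: 000000100 = 4.

4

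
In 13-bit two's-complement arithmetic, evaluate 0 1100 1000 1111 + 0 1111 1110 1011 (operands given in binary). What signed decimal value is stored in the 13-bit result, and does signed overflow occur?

0 1100 1000 1111 → 0110010001111 = 3215 (signed)
0 1111 1110 1011 → 0111111101011 = 4075 (signed)
  0110010001111
+ 0111111101011
= 1110001111010
Result 1110001111010: MSB = 1 → 7290 − 8192 = -902.
Both addends are non-negative but the stored result is negative: signed overflow. The true value 3215 + 4075 = 7290 lies outside [-4096, 4095].

-902; overflow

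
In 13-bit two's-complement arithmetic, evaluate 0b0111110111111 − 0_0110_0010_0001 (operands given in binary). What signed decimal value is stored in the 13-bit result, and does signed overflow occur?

2462; no overflow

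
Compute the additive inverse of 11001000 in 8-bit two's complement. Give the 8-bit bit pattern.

Invert: 00110111. Add 1: 00111000.

00111000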